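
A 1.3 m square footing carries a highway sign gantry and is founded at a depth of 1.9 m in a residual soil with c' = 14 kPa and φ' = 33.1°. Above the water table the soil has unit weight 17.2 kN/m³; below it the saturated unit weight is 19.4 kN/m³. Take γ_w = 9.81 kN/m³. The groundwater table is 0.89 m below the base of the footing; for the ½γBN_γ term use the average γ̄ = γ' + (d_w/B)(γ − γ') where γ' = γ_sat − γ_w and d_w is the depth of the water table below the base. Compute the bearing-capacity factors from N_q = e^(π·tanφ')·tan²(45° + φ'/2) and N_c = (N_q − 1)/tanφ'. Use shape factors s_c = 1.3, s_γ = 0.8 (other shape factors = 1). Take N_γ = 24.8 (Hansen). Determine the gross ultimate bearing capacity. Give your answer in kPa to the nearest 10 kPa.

tan33.1° = 0.6519, so N_q = e^(π×0.6519)·tan²(61.55°) = 7.752 × 3.406 = 26.41.
N_c = (26.41 − 1)/tan33.1° = 38.97.
Overburden at base level: q = 17.2 × 1.9 = 32.68 kPa.
The water table is 0.89 m below the base (< B = 1.3 m), so the ½γBN_γ term uses γ̄ = γ' + (d_w/B)(γ − γ') = 9.59 + (0.89/1.3)(17.2 − 9.59) = 14.8 kN/m³.
Cohesion term c·N_c·s_c = 14 × 38.973 × 1.3 = 709.31 kPa; surcharge term q·N_q = 32.68 × 26.406 = 862.95 kPa; self-weight term 0.5·γ·B·N_γ·s_γ = 0.5 × 14.8 × 1.3 × 24.8 × 0.8 = 190.86 kPa.
q_ult = 709.31 + 862.95 + 190.86 = 1763.1 kPa.

q_ult ≈ 1760 kPa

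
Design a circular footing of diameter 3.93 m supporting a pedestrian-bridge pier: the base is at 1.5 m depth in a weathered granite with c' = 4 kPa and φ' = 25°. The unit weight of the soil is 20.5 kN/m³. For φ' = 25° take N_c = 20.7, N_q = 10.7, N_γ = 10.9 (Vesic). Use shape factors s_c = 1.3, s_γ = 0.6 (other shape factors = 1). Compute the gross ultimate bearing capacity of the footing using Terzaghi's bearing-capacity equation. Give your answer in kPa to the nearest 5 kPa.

Effective surcharge at the founding depth q = γ·D_f = 20.5 × 1.5 = 30.75 kPa.
q_ult = c·N_c·s_c + q·N_q + 0.5·γ·B·N_γ·s_γ
     = 4 × 20.7 × 1.3 + 30.75 × 10.7 + 0.5 × 20.5 × 3.93 × 10.9 × 0.6
     = 107.64 + 329.02 + 263.45 = 700.11 kPa.

q_ult ≈ 700 kPa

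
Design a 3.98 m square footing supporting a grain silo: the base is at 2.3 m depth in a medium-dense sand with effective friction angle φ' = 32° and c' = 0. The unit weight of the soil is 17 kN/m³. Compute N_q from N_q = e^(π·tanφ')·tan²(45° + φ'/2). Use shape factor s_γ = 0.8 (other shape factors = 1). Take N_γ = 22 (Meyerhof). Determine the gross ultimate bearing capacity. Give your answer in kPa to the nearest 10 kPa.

tan32° = 0.6249, so N_q = e^(π×0.6249)·tan²(61°) = 7.121 × 3.255 = 23.18.
q = γ·D_f = 17 × 2.3 = 39.1 kPa.
q·N_q = 39.1 × 23.177 = 906.21 kPa
0.5·γ·B·N_γ·s_γ = 0.5 × 17 × 3.98 × 22 × 0.8 = 595.41 kPa
q_ult = 906.21 + 595.41 = 1501.6 kPa.

q_ult ≈ 1500 kPa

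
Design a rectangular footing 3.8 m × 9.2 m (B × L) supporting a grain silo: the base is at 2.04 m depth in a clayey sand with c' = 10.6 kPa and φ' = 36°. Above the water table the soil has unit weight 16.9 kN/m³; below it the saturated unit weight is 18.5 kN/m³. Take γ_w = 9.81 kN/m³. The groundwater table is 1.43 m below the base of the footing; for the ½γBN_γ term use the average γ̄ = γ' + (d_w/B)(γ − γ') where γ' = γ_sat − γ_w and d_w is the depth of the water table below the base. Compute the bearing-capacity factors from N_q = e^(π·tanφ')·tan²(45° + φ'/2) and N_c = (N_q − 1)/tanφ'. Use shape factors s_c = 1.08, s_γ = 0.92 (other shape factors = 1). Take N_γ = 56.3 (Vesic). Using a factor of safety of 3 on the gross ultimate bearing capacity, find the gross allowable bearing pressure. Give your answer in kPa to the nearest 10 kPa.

q_all ≈ 1010 kPa

N_q = e^(π·tan36°)·tan²(63°) = 37.75; N_c = (N_q − 1)/tanφ' = 50.59.
Overburden at base level: q = 16.9 × 2.04 = 34.476 kPa.
The water table is 1.43 m below the base (< B = 3.8 m), so the ½γBN_γ term uses γ̄ = γ' + (d_w/B)(γ − γ') = 8.69 + (1.43/3.8)(16.9 − 8.69) = 11.78 kN/m³.
Cohesion term c·N_c·s_c = 10.6 × 50.585 × 1.08 = 579.1 kPa; surcharge term q·N_q = 34.476 × 37.752 = 1301.6 kPa; self-weight term 0.5·γ·B·N_γ·s_γ = 0.5 × 11.78 × 3.8 × 56.3 × 0.92 = 1159.3 kPa.
q_ult = 579.1 + 1301.6 + 1159.3 = 3039.9 kPa.
q_all = 3039.9 / 3 = 1013.3 kPa.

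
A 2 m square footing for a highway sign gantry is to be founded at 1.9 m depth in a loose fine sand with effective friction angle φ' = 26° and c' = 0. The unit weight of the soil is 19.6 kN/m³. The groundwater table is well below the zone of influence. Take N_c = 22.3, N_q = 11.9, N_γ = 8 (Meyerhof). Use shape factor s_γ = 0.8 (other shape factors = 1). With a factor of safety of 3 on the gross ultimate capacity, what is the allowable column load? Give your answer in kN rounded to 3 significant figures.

P_all ≈ 758 kN

Overburden at base level: q = 19.6 × 1.9 = 37.24 kPa.
Surcharge term q·N_q = 37.24 × 11.9 = 443.16 kPa; self-weight term 0.5·γ·B·N_γ·s_γ = 0.5 × 19.6 × 2 × 8 × 0.8 = 125.44 kPa.
q_ult = 443.16 + 125.44 = 568.6 kPa.
Gross allowable pressure q_all = 568.6 / 3 = 189.53 kPa.
Footing area = 4 m², so allowable column load = 189.53 × 4 = 758.13 kN.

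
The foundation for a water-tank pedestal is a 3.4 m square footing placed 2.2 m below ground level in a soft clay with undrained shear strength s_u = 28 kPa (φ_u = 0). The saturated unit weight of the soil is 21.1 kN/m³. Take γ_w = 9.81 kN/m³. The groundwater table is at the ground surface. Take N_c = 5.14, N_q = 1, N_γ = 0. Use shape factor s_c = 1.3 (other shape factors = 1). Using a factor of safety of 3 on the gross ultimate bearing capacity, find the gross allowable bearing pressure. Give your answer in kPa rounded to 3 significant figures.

q_all ≈ 70.6 kPa

Water table at ground surface, so effective unit weight γ' = 21.1 − 9.81 = 11.29 kN/m³ is used throughout; overburden q = 11.29 × 2.2 = 24.838 kPa.
Cohesion term c·N_c·s_c = 28 × 5.14 × 1.3 = 187.1 kPa; surcharge term q·N_q = 24.838 × 1 = 24.838 kPa.
q_ult = 187.1 + 24.838 = 211.93 kPa.
q_all = 211.93 / 3 = 70.645 kPa.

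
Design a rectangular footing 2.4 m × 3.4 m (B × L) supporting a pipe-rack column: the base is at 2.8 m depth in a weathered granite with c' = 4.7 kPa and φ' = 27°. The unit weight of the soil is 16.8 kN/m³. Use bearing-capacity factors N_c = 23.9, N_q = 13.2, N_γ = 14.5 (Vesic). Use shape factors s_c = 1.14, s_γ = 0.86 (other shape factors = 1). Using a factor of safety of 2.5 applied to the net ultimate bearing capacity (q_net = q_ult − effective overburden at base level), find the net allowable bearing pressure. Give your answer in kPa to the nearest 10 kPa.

Effective surcharge at the founding depth q = γ·D_f = 16.8 × 2.8 = 47.04 kPa.
q_ult = c·N_c·s_c + q·N_q + 0.5·γ·B·N_γ·s_γ
     = 4.7 × 23.9 × 1.14 + 47.04 × 13.2 + 0.5 × 16.8 × 2.4 × 14.5 × 0.86
     = 128.06 + 620.93 + 251.4 = 1000.4 kPa.
Net ultimate: q_net = 1000.4 − 47.04 = 953.34 kPa.
q_all(net) = 953.34 / 2.5 = 381.34 kPa.

q_all(net) ≈ 380 kPa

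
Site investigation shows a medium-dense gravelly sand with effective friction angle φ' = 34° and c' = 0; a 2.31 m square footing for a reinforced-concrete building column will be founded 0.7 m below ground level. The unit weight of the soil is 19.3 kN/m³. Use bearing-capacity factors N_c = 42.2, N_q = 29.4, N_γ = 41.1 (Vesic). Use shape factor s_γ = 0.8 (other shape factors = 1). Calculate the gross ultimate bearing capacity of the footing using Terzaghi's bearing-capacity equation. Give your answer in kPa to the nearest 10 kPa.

q = γ·D_f = 19.3 × 0.7 = 13.51 kPa.
q·N_q = 13.51 × 29.4 = 397.19 kPa
0.5·γ·B·N_γ·s_γ = 0.5 × 19.3 × 2.31 × 41.1 × 0.8 = 732.94 kPa
q_ult = 397.19 + 732.94 = 1130.1 kPa.

q_ult ≈ 1130 kPa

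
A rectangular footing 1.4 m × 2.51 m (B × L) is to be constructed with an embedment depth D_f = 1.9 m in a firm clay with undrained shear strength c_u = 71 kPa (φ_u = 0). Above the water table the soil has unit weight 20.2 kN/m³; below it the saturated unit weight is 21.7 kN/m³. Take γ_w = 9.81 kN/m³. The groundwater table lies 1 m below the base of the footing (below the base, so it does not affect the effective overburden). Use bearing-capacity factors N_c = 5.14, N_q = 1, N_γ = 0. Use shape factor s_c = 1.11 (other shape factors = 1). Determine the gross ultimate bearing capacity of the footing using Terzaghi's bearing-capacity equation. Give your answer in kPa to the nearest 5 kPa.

q_ult ≈ 445 kPa

Effective surcharge at the founding depth q = γ·D_f = 20.2 × 1.9 = 38.38 kPa.
q_ult = c·N_c·s_c + q·N_q
     = 71 × 5.14 × 1.11 + 38.38 × 1
     = 405.08 + 38.38 = 443.46 kPa.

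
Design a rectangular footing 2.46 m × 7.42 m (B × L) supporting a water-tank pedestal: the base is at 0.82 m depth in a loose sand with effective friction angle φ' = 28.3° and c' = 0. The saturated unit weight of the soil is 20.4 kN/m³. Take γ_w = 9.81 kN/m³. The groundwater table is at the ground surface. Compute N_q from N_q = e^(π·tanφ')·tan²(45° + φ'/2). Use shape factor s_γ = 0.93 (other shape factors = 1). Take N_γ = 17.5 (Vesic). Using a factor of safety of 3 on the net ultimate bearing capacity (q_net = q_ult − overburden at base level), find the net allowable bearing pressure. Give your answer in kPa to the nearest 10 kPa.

N_q = e^(π·tan28.3°)·tan²(59.15°) = 15.21.
Water table at ground surface, so effective unit weight γ' = 20.4 − 9.81 = 10.59 kN/m³ is used throughout; overburden q = 10.59 × 0.82 = 8.6838 kPa; the same γ' applies in the ½γBN_γ term.
Surcharge term q·N_q = 8.6838 × 15.214 = 132.12 kPa; self-weight term 0.5·γ·B·N_γ·s_γ = 0.5 × 10.59 × 2.46 × 17.5 × 0.93 = 211.99 kPa.
q_ult = 132.12 + 211.99 = 344.11 kPa.
q_net = 344.11 − 8.6838 = 335.43 kPa.
q_all(net) = 335.43 / 3 = 111.81 kPa.

q_all(net) ≈ 110 kPa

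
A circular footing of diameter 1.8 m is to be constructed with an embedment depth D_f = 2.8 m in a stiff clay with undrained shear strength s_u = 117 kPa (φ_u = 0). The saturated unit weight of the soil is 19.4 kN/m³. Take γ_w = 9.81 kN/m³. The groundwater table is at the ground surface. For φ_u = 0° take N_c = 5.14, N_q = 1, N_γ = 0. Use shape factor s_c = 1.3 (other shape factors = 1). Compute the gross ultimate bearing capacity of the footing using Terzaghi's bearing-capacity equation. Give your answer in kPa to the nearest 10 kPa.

With the water table at the surface the whole profile is submerged: γ' = 19.4 − 9.81 = 9.59 kN/m³, so q = γ'·D_f = 26.852 kPa.
q_ult = c·N_c·s_c + q·N_q
     = 117 × 5.14 × 1.3 + 26.852 × 1
     = 781.79 + 26.852 = 808.65 kPa.

q_ult ≈ 810 kPa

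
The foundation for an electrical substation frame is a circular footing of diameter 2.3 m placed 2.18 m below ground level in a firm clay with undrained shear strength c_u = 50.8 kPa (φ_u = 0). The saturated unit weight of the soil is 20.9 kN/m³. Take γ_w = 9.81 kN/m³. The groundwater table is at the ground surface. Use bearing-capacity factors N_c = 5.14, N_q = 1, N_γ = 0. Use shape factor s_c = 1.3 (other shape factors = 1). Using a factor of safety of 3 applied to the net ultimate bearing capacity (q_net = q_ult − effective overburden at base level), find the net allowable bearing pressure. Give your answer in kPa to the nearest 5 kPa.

Water table at ground surface, so effective unit weight γ' = 20.9 − 9.81 = 11.09 kN/m³ is used throughout; overburden q = 11.09 × 2.18 = 24.176 kPa.
Cohesion term c·N_c·s_c = 50.8 × 5.14 × 1.3 = 339.45 kPa; surcharge term q·N_q = 24.176 × 1 = 24.176 kPa.
q_ult = 339.45 + 24.176 = 363.62 kPa.
Net ultimate: q_net = 363.62 − 24.176 = 339.45 kPa.
q_all(net) = 339.45 / 3 = 113.15 kPa.

q_all(net) ≈ 115 kPa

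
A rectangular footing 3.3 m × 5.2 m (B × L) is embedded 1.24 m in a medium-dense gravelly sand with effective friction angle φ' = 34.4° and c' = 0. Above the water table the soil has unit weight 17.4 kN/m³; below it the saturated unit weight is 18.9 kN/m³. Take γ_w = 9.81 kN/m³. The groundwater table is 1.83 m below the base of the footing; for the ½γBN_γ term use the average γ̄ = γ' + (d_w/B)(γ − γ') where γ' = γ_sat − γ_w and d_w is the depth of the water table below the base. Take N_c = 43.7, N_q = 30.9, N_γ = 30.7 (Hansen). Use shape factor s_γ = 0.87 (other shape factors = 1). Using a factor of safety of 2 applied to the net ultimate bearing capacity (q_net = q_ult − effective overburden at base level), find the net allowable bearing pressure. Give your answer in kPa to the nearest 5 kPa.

q_all(net) ≈ 625 kPa

q = γ·D_f = 17.4 × 1.24 = 21.576 kPa.
γ' = 9.09 kN/m³; averaging over the depth B below the base, γ̄ = γ' + (d_w/B)(γ − γ') = 13.698 kN/m³.
q·N_q = 21.576 × 30.9 = 666.7 kPa
0.5·γ·B·N_γ·s_γ = 0.5 × 13.698 × 3.3 × 30.7 × 0.87 = 603.68 kPa
q_ult = 666.7 + 603.68 = 1270.4 kPa.
Net ultimate: q_net = 1270.4 − 21.576 = 1248.8 kPa.
q_all(net) = 1248.8 / 2 = 624.4 kPa.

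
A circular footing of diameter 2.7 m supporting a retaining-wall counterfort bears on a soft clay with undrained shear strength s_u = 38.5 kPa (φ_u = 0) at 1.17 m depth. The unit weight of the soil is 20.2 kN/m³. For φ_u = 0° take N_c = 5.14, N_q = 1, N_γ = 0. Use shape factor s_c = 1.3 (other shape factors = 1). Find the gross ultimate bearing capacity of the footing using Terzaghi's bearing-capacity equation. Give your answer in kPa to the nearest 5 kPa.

Effective surcharge at the founding depth q = γ·D_f = 20.2 × 1.17 = 23.634 kPa.
q_ult = c·N_c·s_c + q·N_q
     = 38.5 × 5.14 × 1.3 + 23.634 × 1
     = 257.26 + 23.634 = 280.89 kPa.

q_ult ≈ 280 kPa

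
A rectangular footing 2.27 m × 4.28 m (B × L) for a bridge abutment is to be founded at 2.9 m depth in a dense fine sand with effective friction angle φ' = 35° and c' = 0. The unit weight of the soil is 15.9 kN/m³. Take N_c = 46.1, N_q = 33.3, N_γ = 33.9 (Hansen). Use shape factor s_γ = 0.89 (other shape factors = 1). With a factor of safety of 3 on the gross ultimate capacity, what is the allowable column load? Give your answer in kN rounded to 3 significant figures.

P_all ≈ 6740 kN

Effective surcharge at the founding depth q = γ·D_f = 15.9 × 2.9 = 46.11 kPa.
q_ult = q·N_q + 0.5·γ·B·N_γ·s_γ
     = 46.11 × 33.3 + 0.5 × 15.9 × 2.27 × 33.9 × 0.89
     = 1535.5 + 544.48 = 2079.9 kPa.
Gross allowable pressure q_all = 2079.9 / 3 = 693.31 kPa.
Footing area = 9.7156 m², so allowable column load = 693.31 × 9.7156 = 6736 kN.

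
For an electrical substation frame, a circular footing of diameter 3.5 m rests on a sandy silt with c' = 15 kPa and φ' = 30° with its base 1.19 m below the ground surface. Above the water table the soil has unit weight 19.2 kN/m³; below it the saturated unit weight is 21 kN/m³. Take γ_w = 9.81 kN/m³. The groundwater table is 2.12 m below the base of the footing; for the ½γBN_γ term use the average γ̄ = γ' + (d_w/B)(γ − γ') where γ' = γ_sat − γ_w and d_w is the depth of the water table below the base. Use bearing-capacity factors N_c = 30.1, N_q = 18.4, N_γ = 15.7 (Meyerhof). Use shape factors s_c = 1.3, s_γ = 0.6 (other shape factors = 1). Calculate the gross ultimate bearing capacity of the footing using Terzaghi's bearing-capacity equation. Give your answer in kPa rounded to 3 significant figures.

Overburden at base level: q = 19.2 × 1.19 = 22.848 kPa.
The water table is 2.12 m below the base (< B = 3.5 m), so the ½γBN_γ term uses γ̄ = γ' + (d_w/B)(γ − γ') = 11.19 + (2.12/3.5)(19.2 − 11.19) = 16.042 kN/m³.
Cohesion term c·N_c·s_c = 15 × 30.1 × 1.3 = 586.95 kPa; surcharge term q·N_q = 22.848 × 18.4 = 420.4 kPa; self-weight term 0.5·γ·B·N_γ·s_γ = 0.5 × 16.042 × 3.5 × 15.7 × 0.6 = 264.45 kPa.
q_ult = 586.95 + 420.4 + 264.45 = 1271.8 kPa.

q_ult ≈ 1270 kPa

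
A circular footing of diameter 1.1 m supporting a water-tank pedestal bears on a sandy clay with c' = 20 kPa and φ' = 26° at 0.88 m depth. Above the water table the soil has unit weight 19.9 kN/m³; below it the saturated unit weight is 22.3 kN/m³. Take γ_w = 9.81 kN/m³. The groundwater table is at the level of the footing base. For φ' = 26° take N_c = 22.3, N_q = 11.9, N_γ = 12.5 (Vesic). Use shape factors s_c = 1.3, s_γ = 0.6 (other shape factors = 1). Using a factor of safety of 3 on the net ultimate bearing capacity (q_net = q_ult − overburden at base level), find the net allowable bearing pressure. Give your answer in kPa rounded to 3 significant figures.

q = γ·D_f = 19.9 × 0.88 = 17.512 kPa.
For the ½γBN_γ term take γ' = 22.3 − 9.81 = 12.49 kN/m³ (soil below base is submerged).
c·N_c·s_c = 20 × 22.3 × 1.3 = 579.8 kPa
q·N_q = 17.512 × 11.9 = 208.39 kPa
0.5·γ·B·N_γ·s_γ = 0.5 × 12.49 × 1.1 × 12.5 × 0.6 = 51.521 kPa
q_ult = 579.8 + 208.39 + 51.521 = 839.71 kPa.
q_net = 839.71 − 17.512 = 822.2 kPa.
q_all(net) = 822.2 / 3 = 274.07 kPa.

q_all(net) ≈ 274 kPa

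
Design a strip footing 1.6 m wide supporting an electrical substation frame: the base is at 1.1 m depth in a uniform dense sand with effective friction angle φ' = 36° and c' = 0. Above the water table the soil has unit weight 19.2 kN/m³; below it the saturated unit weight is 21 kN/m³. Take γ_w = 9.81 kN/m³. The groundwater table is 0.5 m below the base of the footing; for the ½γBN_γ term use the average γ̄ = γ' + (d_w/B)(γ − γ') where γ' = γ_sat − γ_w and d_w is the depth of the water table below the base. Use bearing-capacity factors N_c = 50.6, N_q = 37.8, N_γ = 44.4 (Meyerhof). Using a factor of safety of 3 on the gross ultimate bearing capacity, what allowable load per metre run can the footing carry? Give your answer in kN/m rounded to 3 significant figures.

≈ 685 kN/m

Overburden at base level: q = 19.2 × 1.1 = 21.12 kPa.
The water table is 0.5 m below the base (< B = 1.6 m), so the ½γBN_γ term uses γ̄ = γ' + (d_w/B)(γ − γ') = 11.19 + (0.5/1.6)(19.2 − 11.19) = 13.693 kN/m³.
Surcharge term q·N_q = 21.12 × 37.8 = 798.34 kPa; self-weight term 0.5·γ·B·N_γ = 0.5 × 13.693 × 1.6 × 44.4 = 486.38 kPa.
q_ult = 798.34 + 486.38 = 1284.7 kPa.
Gross allowable pressure q_all = 1284.7 / 3 = 428.24 kPa.
Allowable wall load = q_all × B = 428.24 × 1.6 = 685.18 kN per metre run.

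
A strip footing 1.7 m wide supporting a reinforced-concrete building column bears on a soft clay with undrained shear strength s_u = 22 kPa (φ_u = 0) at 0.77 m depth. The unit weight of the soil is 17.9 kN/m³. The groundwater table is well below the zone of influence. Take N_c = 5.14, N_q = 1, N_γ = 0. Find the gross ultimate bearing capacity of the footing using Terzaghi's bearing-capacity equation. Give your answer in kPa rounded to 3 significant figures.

Effective surcharge at the founding depth q = γ·D_f = 17.9 × 0.77 = 13.783 kPa.
q_ult = c·N_c + q·N_q
     = 22 × 5.14 + 13.783 × 1
     = 113.08 + 13.783 = 126.86 kPa.

q_ult ≈ 127 kPa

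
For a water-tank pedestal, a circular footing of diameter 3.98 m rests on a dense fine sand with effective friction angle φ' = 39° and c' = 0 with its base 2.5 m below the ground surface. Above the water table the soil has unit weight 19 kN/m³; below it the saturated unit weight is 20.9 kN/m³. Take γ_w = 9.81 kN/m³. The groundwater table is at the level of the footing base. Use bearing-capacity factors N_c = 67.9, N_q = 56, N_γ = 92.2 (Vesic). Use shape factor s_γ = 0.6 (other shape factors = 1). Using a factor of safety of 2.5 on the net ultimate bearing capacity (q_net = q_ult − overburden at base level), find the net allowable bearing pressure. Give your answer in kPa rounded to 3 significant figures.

q_all(net) ≈ 1530 kPa

q = γ·D_f = 19 × 2.5 = 47.5 kPa.
For the ½γBN_γ term take γ' = 20.9 − 9.81 = 11.09 kN/m³ (soil below base is submerged).
q·N_q = 47.5 × 56 = 2660 kPa
0.5·γ·B·N_γ·s_γ = 0.5 × 11.09 × 3.98 × 92.2 × 0.6 = 1220.9 kPa
q_ult = 2660 + 1220.9 = 3880.9 kPa.
q_net = 3880.9 − 47.5 = 3833.4 kPa.
q_all(net) = 3833.4 / 2.5 = 1533.3 kPa.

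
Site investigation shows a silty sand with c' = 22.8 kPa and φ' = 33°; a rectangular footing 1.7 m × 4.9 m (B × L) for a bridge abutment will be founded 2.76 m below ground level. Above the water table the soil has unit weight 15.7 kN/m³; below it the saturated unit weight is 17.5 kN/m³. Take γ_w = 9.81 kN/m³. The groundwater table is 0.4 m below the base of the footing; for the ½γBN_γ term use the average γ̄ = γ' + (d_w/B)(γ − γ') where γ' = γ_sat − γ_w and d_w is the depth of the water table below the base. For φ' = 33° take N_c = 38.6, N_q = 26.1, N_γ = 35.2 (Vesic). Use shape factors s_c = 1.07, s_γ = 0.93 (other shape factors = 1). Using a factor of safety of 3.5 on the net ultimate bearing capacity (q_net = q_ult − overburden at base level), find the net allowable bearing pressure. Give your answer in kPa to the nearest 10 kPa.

q = γ·D_f = 15.7 × 2.76 = 43.332 kPa.
γ' = 7.69 kN/m³; averaging over the depth B below the base, γ̄ = γ' + (d_w/B)(γ − γ') = 9.5747 kN/m³.
c·N_c·s_c = 22.8 × 38.6 × 1.07 = 941.69 kPa
q·N_q = 43.332 × 26.1 = 1131 kPa
0.5·γ·B·N_γ·s_γ = 0.5 × 9.5747 × 1.7 × 35.2 × 0.93 = 266.42 kPa
q_ult = 941.69 + 1131 + 266.42 = 2339.1 kPa.
q_net = 2339.1 − 43.332 = 2295.7 kPa.
q_all(net) = 2295.7 / 3.5 = 655.93 kPa.

q_all(net) ≈ 660 kPa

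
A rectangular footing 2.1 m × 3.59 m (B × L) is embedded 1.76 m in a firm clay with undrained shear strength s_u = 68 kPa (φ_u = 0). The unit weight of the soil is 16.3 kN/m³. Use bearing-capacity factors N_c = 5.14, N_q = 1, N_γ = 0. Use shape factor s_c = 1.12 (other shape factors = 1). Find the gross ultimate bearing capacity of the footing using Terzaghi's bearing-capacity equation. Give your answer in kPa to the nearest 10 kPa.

Effective surcharge at the founding depth q = γ·D_f = 16.3 × 1.76 = 28.688 kPa.
q_ult = c·N_c·s_c + q·N_q
     = 68 × 5.14 × 1.12 + 28.688 × 1
     = 391.46 + 28.688 = 420.15 kPa.

q_ult ≈ 420 kPa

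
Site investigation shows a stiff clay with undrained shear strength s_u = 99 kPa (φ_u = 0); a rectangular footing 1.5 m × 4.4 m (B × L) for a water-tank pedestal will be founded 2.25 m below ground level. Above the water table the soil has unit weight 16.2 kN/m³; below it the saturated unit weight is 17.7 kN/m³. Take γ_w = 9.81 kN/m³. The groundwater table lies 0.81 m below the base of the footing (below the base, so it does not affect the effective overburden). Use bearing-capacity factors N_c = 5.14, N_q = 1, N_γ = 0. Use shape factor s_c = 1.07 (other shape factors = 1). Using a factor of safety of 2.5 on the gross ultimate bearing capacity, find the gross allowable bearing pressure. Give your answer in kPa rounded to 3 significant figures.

q_all ≈ 232 kPa

Overburden at base level: q = 16.2 × 2.25 = 36.45 kPa.
Cohesion term c·N_c·s_c = 99 × 5.14 × 1.07 = 544.48 kPa; surcharge term q·N_q = 36.45 × 1 = 36.45 kPa.
q_ult = 544.48 + 36.45 = 580.93 kPa.
q_all = 580.93 / 2.5 = 232.37 kPa.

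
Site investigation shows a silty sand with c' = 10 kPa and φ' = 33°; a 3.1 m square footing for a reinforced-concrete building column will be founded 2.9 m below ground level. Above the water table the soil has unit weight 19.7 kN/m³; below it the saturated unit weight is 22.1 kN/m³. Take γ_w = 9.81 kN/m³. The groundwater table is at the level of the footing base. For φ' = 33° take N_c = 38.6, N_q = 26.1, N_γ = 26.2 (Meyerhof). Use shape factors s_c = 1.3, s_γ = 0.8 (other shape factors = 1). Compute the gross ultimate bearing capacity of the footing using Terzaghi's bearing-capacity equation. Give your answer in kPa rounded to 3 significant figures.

q = γ·D_f = 19.7 × 2.9 = 57.13 kPa.
For the ½γBN_γ term take γ' = 22.1 − 9.81 = 12.29 kN/m³ (soil below base is submerged).
c·N_c·s_c = 10 × 38.6 × 1.3 = 501.8 kPa
q·N_q = 57.13 × 26.1 = 1491.1 kPa
0.5·γ·B·N_γ·s_γ = 0.5 × 12.29 × 3.1 × 26.2 × 0.8 = 399.28 kPa
q_ult = 501.8 + 1491.1 + 399.28 = 2392.2 kPa.

q_ult ≈ 2390 kPa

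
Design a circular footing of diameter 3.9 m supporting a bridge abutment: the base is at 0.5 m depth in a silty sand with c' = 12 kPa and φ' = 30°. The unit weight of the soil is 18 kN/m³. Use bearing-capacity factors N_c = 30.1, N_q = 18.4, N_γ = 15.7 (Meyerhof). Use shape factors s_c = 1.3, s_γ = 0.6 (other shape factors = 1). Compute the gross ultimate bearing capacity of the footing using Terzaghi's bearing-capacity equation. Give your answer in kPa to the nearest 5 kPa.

q_ult ≈ 965 kPa

Overburden at base level: q = 18 × 0.5 = 9 kPa.
Cohesion term c·N_c·s_c = 12 × 30.1 × 1.3 = 469.56 kPa; surcharge term q·N_q = 9 × 18.4 = 165.6 kPa; self-weight term 0.5·γ·B·N_γ·s_γ = 0.5 × 18 × 3.9 × 15.7 × 0.6 = 330.64 kPa.
q_ult = 469.56 + 165.6 + 330.64 = 965.8 kPa.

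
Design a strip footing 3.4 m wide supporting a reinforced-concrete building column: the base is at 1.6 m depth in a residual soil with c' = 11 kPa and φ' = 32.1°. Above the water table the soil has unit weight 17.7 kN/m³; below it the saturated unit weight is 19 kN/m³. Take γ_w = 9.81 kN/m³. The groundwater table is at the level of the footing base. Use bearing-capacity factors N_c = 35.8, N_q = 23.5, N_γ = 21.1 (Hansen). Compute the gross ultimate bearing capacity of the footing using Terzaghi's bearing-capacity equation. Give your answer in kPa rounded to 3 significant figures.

q_ult ≈ 1390 kPa

q = γ·D_f = 17.7 × 1.6 = 28.32 kPa.
For the ½γBN_γ term take γ' = 19 − 9.81 = 9.19 kN/m³ (soil below base is submerged).
c·N_c = 11 × 35.8 = 393.8 kPa
q·N_q = 28.32 × 23.5 = 665.52 kPa
0.5·γ·B·N_γ = 0.5 × 9.19 × 3.4 × 21.1 = 329.65 kPa
q_ult = 393.8 + 665.52 + 329.65 = 1389 kPa.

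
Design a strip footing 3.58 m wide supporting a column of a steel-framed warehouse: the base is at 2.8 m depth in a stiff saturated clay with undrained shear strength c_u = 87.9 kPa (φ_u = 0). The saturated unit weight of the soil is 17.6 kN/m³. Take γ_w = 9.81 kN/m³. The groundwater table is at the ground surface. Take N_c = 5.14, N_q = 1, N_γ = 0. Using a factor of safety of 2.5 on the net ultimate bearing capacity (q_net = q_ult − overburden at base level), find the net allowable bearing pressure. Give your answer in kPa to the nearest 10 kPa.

q_all(net) ≈ 180 kPa

Water table at ground surface, so effective unit weight γ' = 17.6 − 9.81 = 7.79 kN/m³ is used throughout; overburden q = 7.79 × 2.8 = 21.812 kPa.
Cohesion term c·N_c = 87.9 × 5.14 = 451.81 kPa; surcharge term q·N_q = 21.812 × 1 = 21.812 kPa.
q_ult = 451.81 + 21.812 = 473.62 kPa.
q_net = 473.62 − 21.812 = 451.81 kPa.
q_all(net) = 451.81 / 2.5 = 180.72 kPa.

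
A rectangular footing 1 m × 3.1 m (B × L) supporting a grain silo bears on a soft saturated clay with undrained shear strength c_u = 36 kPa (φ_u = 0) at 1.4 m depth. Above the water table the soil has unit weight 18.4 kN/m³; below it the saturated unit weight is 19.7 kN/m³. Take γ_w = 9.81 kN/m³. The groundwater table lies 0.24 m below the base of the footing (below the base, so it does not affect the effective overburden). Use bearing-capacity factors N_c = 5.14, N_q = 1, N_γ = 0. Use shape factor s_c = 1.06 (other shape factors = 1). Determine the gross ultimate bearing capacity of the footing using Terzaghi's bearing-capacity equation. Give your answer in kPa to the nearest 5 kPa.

q_ult ≈ 220 kPa

Effective surcharge at the founding depth q = γ·D_f = 18.4 × 1.4 = 25.76 kPa.
q_ult = c·N_c·s_c + q·N_q
     = 36 × 5.14 × 1.06 + 25.76 × 1
     = 196.14 + 25.76 = 221.9 kPa.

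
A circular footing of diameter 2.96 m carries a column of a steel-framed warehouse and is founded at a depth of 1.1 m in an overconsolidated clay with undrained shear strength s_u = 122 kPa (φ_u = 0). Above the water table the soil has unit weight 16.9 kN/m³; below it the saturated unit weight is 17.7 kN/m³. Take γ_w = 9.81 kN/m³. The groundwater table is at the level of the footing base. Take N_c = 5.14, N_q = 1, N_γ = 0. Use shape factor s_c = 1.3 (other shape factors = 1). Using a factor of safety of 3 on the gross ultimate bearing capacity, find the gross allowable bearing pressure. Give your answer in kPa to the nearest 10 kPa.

q_all ≈ 280 kPa

q = γ·D_f = 16.9 × 1.1 = 18.59 kPa.
c·N_c·s_c = 122 × 5.14 × 1.3 = 815.2 kPa
q·N_q = 18.59 × 1 = 18.59 kPa
q_ult = 815.2 + 18.59 = 833.79 kPa.
q_all = 833.79 / 3 = 277.93 kPa.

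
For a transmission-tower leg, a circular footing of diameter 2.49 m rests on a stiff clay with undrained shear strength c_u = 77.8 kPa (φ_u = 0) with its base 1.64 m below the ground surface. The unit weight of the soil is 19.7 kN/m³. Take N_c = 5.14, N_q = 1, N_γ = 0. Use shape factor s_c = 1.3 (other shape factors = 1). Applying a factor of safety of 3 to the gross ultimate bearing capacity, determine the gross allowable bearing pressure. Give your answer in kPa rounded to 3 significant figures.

q_all ≈ 184 kPa

Effective surcharge at the founding depth q = γ·D_f = 19.7 × 1.64 = 32.308 kPa.
q_ult = c·N_c·s_c + q·N_q
     = 77.8 × 5.14 × 1.3 + 32.308 × 1
     = 519.86 + 32.308 = 552.17 kPa.
q_all = q_ult / FS = 552.17 / 3 = 184.06 kPa.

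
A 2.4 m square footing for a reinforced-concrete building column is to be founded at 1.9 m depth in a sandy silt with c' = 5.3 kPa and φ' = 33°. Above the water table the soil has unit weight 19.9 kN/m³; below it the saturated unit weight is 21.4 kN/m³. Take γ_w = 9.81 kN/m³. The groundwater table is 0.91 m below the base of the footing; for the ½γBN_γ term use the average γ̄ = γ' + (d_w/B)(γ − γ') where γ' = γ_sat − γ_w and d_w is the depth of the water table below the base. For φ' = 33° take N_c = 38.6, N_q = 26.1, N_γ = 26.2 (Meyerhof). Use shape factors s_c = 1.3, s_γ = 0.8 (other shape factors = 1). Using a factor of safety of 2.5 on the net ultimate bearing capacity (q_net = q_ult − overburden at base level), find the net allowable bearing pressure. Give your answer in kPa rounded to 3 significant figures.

q_all(net) ≈ 634 kPa

Effective surcharge at the founding depth q = γ·D_f = 19.9 × 1.9 = 37.81 kPa.
With d_w = 0.91 m < B, γ̄ = 11.59 + (0.91/2.4) × (19.9 − 11.59) = 14.741 kN/m³.
q_ult = c·N_c·s_c + q·N_q + 0.5·γ·B·N_γ·s_γ
     = 5.3 × 38.6 × 1.3 + 37.81 × 26.1 + 0.5 × 14.741 × 2.4 × 26.2 × 0.8
     = 265.95 + 986.84 + 370.76 = 1623.6 kPa.
q_net = 1623.6 − 37.81 = 1585.7 kPa.
q_all(net) = 1585.7 / 2.5 = 634.3 kPa.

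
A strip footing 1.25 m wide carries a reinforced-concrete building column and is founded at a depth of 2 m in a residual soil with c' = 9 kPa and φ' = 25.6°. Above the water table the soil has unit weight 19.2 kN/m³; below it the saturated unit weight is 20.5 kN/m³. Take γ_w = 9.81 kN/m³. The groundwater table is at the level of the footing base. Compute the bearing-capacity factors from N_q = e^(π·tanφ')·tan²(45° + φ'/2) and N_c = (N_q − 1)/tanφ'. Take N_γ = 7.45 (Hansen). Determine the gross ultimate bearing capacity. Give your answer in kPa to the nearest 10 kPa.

tan25.6° = 0.4791, so N_q = e^(π×0.4791)·tan²(57.8°) = 4.505 × 2.522 = 11.36.
N_c = (11.36 − 1)/tan25.6° = 21.62.
q = γ·D_f = 19.2 × 2 = 38.4 kPa.
For the ½γBN_γ term take γ' = 20.5 − 9.81 = 10.69 kN/m³ (soil below base is submerged).
c·N_c = 9 × 21.623 = 194.61 kPa
q·N_q = 38.4 × 11.36 = 436.23 kPa
0.5·γ·B·N_γ = 0.5 × 10.69 × 1.25 × 7.45 = 49.775 kPa
q_ult = 194.61 + 436.23 + 49.775 = 680.62 kPa.

q_ult ≈ 680 kPa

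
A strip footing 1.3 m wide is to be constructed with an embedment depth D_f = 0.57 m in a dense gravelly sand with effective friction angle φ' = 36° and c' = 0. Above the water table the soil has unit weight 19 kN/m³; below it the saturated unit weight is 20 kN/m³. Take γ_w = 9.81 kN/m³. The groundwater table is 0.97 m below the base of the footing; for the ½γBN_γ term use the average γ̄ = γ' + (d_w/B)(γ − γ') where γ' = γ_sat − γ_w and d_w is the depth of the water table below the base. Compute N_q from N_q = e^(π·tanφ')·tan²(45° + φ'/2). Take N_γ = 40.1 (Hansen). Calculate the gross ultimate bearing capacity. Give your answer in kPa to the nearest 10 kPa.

q_ult ≈ 850 kPa

tan36° = 0.7265, so N_q = e^(π×0.7265)·tan²(63°) = 9.801 × 3.852 = 37.75.
Effective surcharge at the founding depth q = γ·D_f = 19 × 0.57 = 10.83 kPa.
With d_w = 0.97 m < B, γ̄ = 10.19 + (0.97/1.3) × (19 − 10.19) = 16.764 kN/m³.
q_ult = q·N_q + 0.5·γ·B·N_γ
     = 10.83 × 37.752 + 0.5 × 16.764 × 1.3 × 40.1
     = 408.86 + 436.94 = 845.8 kPa.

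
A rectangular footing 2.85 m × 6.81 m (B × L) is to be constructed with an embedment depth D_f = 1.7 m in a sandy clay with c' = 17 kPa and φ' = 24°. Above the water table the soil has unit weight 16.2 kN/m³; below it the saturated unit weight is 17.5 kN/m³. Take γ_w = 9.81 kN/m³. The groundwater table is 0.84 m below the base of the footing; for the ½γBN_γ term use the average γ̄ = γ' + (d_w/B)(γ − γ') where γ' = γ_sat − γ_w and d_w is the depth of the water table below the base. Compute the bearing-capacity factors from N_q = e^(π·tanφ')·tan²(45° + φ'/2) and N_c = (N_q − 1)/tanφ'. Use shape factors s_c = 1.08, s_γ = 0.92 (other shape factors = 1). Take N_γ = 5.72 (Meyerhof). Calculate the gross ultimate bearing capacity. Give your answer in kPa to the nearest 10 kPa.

q_ult ≈ 700 kPa

tan24° = 0.4452, so N_q = e^(π×0.4452)·tan²(57°) = 4.05 × 2.371 = 9.6.
N_c = (9.6 − 1)/tan24° = 19.32.
Overburden at base level: q = 16.2 × 1.7 = 27.54 kPa.
The water table is 0.84 m below the base (< B = 2.85 m), so the ½γBN_γ term uses γ̄ = γ' + (d_w/B)(γ − γ') = 7.69 + (0.84/2.85)(16.2 − 7.69) = 10.198 kN/m³.
Cohesion term c·N_c·s_c = 17 × 19.324 × 1.08 = 354.78 kPa; surcharge term q·N_q = 27.54 × 9.6034 = 264.48 kPa; self-weight term 0.5·γ·B·N_γ·s_γ = 0.5 × 10.198 × 2.85 × 5.72 × 0.92 = 76.476 kPa.
q_ult = 354.78 + 264.48 + 76.476 = 695.73 kPa.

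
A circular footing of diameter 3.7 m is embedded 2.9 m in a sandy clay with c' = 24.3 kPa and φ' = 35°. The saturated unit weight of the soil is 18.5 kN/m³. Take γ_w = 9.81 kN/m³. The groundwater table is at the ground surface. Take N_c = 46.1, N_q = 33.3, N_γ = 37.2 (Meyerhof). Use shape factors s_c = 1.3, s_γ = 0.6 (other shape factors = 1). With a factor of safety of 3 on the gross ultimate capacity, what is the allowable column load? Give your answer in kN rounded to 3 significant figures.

Water table at ground surface, so effective unit weight γ' = 18.5 − 9.81 = 8.69 kN/m³ is used throughout; overburden q = 8.69 × 2.9 = 25.201 kPa; the same γ' applies in the ½γBN_γ term.
Cohesion term c·N_c·s_c = 24.3 × 46.1 × 1.3 = 1456.3 kPa; surcharge term q·N_q = 25.201 × 33.3 = 839.19 kPa; self-weight term 0.5·γ·B·N_γ·s_γ = 0.5 × 8.69 × 3.7 × 37.2 × 0.6 = 358.83 kPa.
q_ult = 1456.3 + 839.19 + 358.83 = 2654.3 kPa.
Gross allowable pressure q_all = 2654.3 / 3 = 884.77 kPa.
Footing area = 10.7521 m², so allowable column load = 884.77 × 10.7521 = 9513.2 kN.

P_all ≈ 9510 kN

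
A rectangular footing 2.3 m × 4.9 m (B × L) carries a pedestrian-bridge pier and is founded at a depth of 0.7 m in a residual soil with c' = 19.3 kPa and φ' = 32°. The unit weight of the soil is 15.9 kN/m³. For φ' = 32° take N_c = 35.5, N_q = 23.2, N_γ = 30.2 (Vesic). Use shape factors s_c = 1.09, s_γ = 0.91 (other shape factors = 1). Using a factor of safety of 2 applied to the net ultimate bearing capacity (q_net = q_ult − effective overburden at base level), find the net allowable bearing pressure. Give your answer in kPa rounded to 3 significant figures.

Overburden at base level: q = 15.9 × 0.7 = 11.13 kPa.
Cohesion term c·N_c·s_c = 19.3 × 35.5 × 1.09 = 746.81 kPa; surcharge term q·N_q = 11.13 × 23.2 = 258.22 kPa; self-weight term 0.5·γ·B·N_γ·s_γ = 0.5 × 15.9 × 2.3 × 30.2 × 0.91 = 502.51 kPa.
q_ult = 746.81 + 258.22 + 502.51 = 1507.5 kPa.
Net ultimate: q_net = 1507.5 − 11.13 = 1496.4 kPa.
q_all(net) = 1496.4 / 2 = 748.2 kPa.

q_all(net) ≈ 748 kPa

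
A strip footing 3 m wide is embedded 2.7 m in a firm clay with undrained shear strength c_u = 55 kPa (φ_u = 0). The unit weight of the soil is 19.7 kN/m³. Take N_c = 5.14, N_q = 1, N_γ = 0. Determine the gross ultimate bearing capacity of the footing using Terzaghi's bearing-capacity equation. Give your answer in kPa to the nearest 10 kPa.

q_ult ≈ 340 kPa

Overburden at base level: q = 19.7 × 2.7 = 53.19 kPa.
Cohesion term c·N_c = 55 × 5.14 = 282.7 kPa; surcharge term q·N_q = 53.19 × 1 = 53.19 kPa.
q_ult = 282.7 + 53.19 = 335.89 kPa.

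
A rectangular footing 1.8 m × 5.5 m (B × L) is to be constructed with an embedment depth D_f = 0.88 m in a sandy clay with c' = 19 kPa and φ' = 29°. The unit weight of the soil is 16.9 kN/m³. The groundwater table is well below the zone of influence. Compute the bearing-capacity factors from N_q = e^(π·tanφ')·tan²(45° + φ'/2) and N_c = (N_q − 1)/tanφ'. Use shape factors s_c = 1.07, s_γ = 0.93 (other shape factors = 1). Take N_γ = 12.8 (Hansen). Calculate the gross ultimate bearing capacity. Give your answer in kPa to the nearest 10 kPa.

tan29° = 0.5543, so N_q = e^(π×0.5543)·tan²(59.5°) = 5.705 × 2.882 = 16.44.
N_c = (16.44 − 1)/tan29° = 27.86.
q = γ·D_f = 16.9 × 0.88 = 14.872 kPa.
c·N_c·s_c = 19 × 27.86 × 1.07 = 566.4 kPa
q·N_q = 14.872 × 16.443 = 244.54 kPa
0.5·γ·B·N_γ·s_γ = 0.5 × 16.9 × 1.8 × 12.8 × 0.93 = 181.06 kPa
q_ult = 566.4 + 244.54 + 181.06 = 992.01 kPa.

q_ult ≈ 990 kPa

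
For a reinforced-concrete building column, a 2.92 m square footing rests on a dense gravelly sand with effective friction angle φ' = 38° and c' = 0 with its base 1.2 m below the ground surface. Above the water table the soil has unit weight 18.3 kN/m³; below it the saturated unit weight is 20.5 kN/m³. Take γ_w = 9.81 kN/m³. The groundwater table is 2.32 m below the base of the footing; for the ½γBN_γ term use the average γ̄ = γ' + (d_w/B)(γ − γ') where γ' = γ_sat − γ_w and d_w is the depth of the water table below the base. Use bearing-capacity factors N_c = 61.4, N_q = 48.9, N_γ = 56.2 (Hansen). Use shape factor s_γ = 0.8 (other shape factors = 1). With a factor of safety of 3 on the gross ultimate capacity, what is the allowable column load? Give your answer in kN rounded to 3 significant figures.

P_all ≈ 6170 kN

Overburden at base level: q = 18.3 × 1.2 = 21.96 kPa.
The water table is 2.32 m below the base (< B = 2.92 m), so the ½γBN_γ term uses γ̄ = γ' + (d_w/B)(γ − γ') = 10.69 + (2.32/2.92)(18.3 − 10.69) = 16.736 kN/m³.
Surcharge term q·N_q = 21.96 × 48.9 = 1073.8 kPa; self-weight term 0.5·γ·B·N_γ·s_γ = 0.5 × 16.736 × 2.92 × 56.2 × 0.8 = 1098.6 kPa.
q_ult = 1073.8 + 1098.6 = 2172.4 kPa.
Gross allowable pressure q_all = 2172.4 / 3 = 724.15 kPa.
Footing area = 8.5264 m², so allowable column load = 724.15 × 8.5264 = 6174.4 kN.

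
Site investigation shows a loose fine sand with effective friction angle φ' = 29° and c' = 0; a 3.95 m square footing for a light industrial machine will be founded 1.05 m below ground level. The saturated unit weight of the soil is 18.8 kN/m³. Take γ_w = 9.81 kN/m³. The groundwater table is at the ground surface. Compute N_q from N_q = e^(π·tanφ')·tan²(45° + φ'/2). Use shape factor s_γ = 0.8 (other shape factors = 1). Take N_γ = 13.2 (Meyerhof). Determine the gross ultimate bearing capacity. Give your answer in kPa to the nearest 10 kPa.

tan29° = 0.5543, so N_q = e^(π×0.5543)·tan²(59.5°) = 5.705 × 2.882 = 16.44.
γ' = 18.8 − 9.81 = 8.99 kN/m³ (submerged throughout). q = 8.99 × 1.05 = 9.4395 kPa; the same γ' applies in the ½γBN_γ term.
q·N_q = 9.4395 × 16.443 = 155.22 kPa
0.5·γ·B·N_γ·s_γ = 0.5 × 8.99 × 3.95 × 13.2 × 0.8 = 187.5 kPa
q_ult = 155.22 + 187.5 = 342.71 kPa.

q_ult ≈ 340 kPa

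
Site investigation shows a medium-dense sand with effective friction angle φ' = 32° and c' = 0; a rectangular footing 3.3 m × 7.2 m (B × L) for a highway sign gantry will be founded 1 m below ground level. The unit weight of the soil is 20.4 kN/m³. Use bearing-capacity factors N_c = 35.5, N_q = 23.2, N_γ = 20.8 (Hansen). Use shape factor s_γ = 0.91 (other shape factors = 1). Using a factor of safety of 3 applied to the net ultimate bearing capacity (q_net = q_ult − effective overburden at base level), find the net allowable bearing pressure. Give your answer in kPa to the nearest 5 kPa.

q_all(net) ≈ 365 kPa

Overburden at base level: q = 20.4 × 1 = 20.4 kPa.
Surcharge term q·N_q = 20.4 × 23.2 = 473.28 kPa; self-weight term 0.5·γ·B·N_γ·s_γ = 0.5 × 20.4 × 3.3 × 20.8 × 0.91 = 637.12 kPa.
q_ult = 473.28 + 637.12 = 1110.4 kPa.
Net ultimate: q_net = 1110.4 − 20.4 = 1090 kPa.
q_all(net) = 1090 / 3 = 363.33 kPa.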